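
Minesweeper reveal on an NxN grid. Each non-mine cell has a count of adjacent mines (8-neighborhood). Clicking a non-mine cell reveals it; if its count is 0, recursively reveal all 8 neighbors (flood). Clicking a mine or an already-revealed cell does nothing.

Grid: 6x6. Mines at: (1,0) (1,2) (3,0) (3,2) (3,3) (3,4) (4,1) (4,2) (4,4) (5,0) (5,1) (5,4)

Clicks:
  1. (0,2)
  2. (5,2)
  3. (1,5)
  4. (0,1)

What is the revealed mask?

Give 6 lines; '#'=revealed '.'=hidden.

Click 1 (0,2) count=1: revealed 1 new [(0,2)] -> total=1
Click 2 (5,2) count=3: revealed 1 new [(5,2)] -> total=2
Click 3 (1,5) count=0: revealed 9 new [(0,3) (0,4) (0,5) (1,3) (1,4) (1,5) (2,3) (2,4) (2,5)] -> total=11
Click 4 (0,1) count=2: revealed 1 new [(0,1)] -> total=12

Answer: .#####
...###
...###
......
......
..#...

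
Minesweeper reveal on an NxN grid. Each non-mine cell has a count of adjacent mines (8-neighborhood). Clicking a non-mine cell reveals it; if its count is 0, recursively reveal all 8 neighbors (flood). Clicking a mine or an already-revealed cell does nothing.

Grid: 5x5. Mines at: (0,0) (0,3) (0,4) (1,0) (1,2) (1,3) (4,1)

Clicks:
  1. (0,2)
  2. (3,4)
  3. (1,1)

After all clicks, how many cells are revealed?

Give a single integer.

Click 1 (0,2) count=3: revealed 1 new [(0,2)] -> total=1
Click 2 (3,4) count=0: revealed 9 new [(2,2) (2,3) (2,4) (3,2) (3,3) (3,4) (4,2) (4,3) (4,4)] -> total=10
Click 3 (1,1) count=3: revealed 1 new [(1,1)] -> total=11

Answer: 11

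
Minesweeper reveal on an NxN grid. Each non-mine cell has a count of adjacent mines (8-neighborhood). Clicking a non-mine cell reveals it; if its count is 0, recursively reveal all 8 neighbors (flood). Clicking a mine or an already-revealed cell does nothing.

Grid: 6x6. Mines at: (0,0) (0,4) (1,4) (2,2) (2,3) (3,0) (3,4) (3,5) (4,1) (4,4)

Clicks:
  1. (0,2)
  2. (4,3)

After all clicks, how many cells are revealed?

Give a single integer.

Answer: 7

Derivation:
Click 1 (0,2) count=0: revealed 6 new [(0,1) (0,2) (0,3) (1,1) (1,2) (1,3)] -> total=6
Click 2 (4,3) count=2: revealed 1 new [(4,3)] -> total=7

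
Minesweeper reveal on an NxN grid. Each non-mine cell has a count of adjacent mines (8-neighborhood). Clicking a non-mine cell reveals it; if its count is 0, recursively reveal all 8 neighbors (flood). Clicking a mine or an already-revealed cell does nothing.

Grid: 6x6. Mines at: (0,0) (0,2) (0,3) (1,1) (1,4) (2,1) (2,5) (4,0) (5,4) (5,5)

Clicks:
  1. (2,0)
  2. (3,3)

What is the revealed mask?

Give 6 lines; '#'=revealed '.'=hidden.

Answer: ......
......
#.###.
.####.
.####.
.###..

Derivation:
Click 1 (2,0) count=2: revealed 1 new [(2,0)] -> total=1
Click 2 (3,3) count=0: revealed 14 new [(2,2) (2,3) (2,4) (3,1) (3,2) (3,3) (3,4) (4,1) (4,2) (4,3) (4,4) (5,1) (5,2) (5,3)] -> total=15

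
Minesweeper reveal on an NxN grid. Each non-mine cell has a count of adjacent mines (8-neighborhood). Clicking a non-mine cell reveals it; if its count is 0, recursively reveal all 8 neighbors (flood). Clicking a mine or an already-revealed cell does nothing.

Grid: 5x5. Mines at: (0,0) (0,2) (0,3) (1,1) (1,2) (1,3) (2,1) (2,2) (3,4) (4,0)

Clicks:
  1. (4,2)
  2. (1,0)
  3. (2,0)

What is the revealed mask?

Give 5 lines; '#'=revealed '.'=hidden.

Answer: .....
#....
#....
.###.
.###.

Derivation:
Click 1 (4,2) count=0: revealed 6 new [(3,1) (3,2) (3,3) (4,1) (4,2) (4,3)] -> total=6
Click 2 (1,0) count=3: revealed 1 new [(1,0)] -> total=7
Click 3 (2,0) count=2: revealed 1 new [(2,0)] -> total=8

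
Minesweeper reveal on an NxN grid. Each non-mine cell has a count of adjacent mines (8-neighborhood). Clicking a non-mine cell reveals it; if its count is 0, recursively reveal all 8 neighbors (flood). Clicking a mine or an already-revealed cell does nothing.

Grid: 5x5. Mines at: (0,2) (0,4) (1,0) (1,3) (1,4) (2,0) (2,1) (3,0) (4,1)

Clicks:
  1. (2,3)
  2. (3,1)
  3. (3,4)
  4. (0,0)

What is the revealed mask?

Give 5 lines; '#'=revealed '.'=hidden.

Click 1 (2,3) count=2: revealed 1 new [(2,3)] -> total=1
Click 2 (3,1) count=4: revealed 1 new [(3,1)] -> total=2
Click 3 (3,4) count=0: revealed 8 new [(2,2) (2,4) (3,2) (3,3) (3,4) (4,2) (4,3) (4,4)] -> total=10
Click 4 (0,0) count=1: revealed 1 new [(0,0)] -> total=11

Answer: #....
.....
..###
.####
..###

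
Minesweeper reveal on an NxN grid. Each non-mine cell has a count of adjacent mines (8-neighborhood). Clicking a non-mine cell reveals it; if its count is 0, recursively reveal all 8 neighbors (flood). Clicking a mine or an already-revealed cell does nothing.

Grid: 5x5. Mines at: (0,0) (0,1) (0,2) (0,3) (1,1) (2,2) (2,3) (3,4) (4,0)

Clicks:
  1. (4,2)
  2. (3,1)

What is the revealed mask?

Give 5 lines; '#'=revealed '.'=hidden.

Answer: .....
.....
.....
.###.
.###.

Derivation:
Click 1 (4,2) count=0: revealed 6 new [(3,1) (3,2) (3,3) (4,1) (4,2) (4,3)] -> total=6
Click 2 (3,1) count=2: revealed 0 new [(none)] -> total=6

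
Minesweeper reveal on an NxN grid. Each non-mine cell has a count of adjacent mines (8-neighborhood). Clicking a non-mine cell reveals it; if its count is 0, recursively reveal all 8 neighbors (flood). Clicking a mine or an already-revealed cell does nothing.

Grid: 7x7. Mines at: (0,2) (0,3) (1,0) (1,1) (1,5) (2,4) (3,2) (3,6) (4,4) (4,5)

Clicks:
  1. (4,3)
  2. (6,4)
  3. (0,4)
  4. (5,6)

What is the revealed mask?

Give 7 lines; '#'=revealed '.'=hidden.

Answer: ....#..
.......
##.....
##.....
####...
#######
#######

Derivation:
Click 1 (4,3) count=2: revealed 1 new [(4,3)] -> total=1
Click 2 (6,4) count=0: revealed 21 new [(2,0) (2,1) (3,0) (3,1) (4,0) (4,1) (4,2) (5,0) (5,1) (5,2) (5,3) (5,4) (5,5) (5,6) (6,0) (6,1) (6,2) (6,3) (6,4) (6,5) (6,6)] -> total=22
Click 3 (0,4) count=2: revealed 1 new [(0,4)] -> total=23
Click 4 (5,6) count=1: revealed 0 new [(none)] -> total=23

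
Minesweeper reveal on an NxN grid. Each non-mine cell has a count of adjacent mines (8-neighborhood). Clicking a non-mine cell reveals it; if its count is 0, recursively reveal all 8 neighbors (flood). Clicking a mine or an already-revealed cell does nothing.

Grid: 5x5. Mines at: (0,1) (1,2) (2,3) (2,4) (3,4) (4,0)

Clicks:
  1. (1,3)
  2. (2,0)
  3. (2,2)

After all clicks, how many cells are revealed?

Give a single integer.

Click 1 (1,3) count=3: revealed 1 new [(1,3)] -> total=1
Click 2 (2,0) count=0: revealed 6 new [(1,0) (1,1) (2,0) (2,1) (3,0) (3,1)] -> total=7
Click 3 (2,2) count=2: revealed 1 new [(2,2)] -> total=8

Answer: 8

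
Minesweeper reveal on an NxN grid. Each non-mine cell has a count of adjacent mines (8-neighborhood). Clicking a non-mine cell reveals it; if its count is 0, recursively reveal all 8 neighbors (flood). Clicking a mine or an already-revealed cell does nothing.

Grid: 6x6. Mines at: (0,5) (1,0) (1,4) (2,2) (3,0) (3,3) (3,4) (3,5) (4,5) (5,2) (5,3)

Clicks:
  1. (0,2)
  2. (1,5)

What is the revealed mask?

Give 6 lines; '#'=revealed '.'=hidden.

Answer: .###..
.###.#
......
......
......
......

Derivation:
Click 1 (0,2) count=0: revealed 6 new [(0,1) (0,2) (0,3) (1,1) (1,2) (1,3)] -> total=6
Click 2 (1,5) count=2: revealed 1 new [(1,5)] -> total=7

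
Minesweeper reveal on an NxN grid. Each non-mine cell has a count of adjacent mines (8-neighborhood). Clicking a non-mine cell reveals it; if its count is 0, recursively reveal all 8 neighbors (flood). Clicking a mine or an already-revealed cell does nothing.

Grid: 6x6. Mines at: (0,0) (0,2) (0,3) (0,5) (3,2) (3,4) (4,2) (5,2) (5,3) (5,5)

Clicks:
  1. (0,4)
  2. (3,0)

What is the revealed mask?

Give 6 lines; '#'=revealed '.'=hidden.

Click 1 (0,4) count=2: revealed 1 new [(0,4)] -> total=1
Click 2 (3,0) count=0: revealed 10 new [(1,0) (1,1) (2,0) (2,1) (3,0) (3,1) (4,0) (4,1) (5,0) (5,1)] -> total=11

Answer: ....#.
##....
##....
##....
##....
##....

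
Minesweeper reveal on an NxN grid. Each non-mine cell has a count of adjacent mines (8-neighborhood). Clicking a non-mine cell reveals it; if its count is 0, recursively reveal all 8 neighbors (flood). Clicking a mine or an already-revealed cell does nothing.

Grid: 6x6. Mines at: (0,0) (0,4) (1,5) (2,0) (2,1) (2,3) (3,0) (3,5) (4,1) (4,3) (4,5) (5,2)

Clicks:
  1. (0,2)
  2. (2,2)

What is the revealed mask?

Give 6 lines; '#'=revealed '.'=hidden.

Click 1 (0,2) count=0: revealed 6 new [(0,1) (0,2) (0,3) (1,1) (1,2) (1,3)] -> total=6
Click 2 (2,2) count=2: revealed 1 new [(2,2)] -> total=7

Answer: .###..
.###..
..#...
......
......
......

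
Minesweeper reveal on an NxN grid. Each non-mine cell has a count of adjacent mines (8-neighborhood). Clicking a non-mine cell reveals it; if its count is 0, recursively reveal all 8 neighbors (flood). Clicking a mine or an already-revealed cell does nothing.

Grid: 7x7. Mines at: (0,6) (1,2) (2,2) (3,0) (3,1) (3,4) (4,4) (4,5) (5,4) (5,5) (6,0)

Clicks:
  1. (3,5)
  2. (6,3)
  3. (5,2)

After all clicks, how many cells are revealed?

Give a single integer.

Click 1 (3,5) count=3: revealed 1 new [(3,5)] -> total=1
Click 2 (6,3) count=1: revealed 1 new [(6,3)] -> total=2
Click 3 (5,2) count=0: revealed 8 new [(4,1) (4,2) (4,3) (5,1) (5,2) (5,3) (6,1) (6,2)] -> total=10

Answer: 10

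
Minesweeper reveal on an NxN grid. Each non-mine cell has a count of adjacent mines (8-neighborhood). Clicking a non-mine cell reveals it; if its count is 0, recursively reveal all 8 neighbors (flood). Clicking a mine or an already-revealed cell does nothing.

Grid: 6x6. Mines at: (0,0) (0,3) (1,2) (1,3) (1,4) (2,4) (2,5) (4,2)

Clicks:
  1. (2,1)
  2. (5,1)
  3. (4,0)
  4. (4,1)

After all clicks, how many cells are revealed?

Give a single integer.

Click 1 (2,1) count=1: revealed 1 new [(2,1)] -> total=1
Click 2 (5,1) count=1: revealed 1 new [(5,1)] -> total=2
Click 3 (4,0) count=0: revealed 8 new [(1,0) (1,1) (2,0) (3,0) (3,1) (4,0) (4,1) (5,0)] -> total=10
Click 4 (4,1) count=1: revealed 0 new [(none)] -> total=10

Answer: 10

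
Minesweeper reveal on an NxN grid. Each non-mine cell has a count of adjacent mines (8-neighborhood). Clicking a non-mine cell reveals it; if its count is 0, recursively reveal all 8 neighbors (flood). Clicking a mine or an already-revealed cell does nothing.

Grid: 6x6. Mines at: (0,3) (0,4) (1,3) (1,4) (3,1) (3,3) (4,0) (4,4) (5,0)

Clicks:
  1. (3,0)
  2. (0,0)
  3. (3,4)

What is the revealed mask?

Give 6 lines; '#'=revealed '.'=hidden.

Click 1 (3,0) count=2: revealed 1 new [(3,0)] -> total=1
Click 2 (0,0) count=0: revealed 9 new [(0,0) (0,1) (0,2) (1,0) (1,1) (1,2) (2,0) (2,1) (2,2)] -> total=10
Click 3 (3,4) count=2: revealed 1 new [(3,4)] -> total=11

Answer: ###...
###...
###...
#...#.
......
......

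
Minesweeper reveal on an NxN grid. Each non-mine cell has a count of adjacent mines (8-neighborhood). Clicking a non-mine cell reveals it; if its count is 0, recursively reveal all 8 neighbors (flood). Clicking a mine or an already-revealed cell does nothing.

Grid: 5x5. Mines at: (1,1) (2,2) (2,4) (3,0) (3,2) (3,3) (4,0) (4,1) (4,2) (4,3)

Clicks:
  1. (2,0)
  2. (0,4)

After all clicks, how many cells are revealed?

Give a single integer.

Click 1 (2,0) count=2: revealed 1 new [(2,0)] -> total=1
Click 2 (0,4) count=0: revealed 6 new [(0,2) (0,3) (0,4) (1,2) (1,3) (1,4)] -> total=7

Answer: 7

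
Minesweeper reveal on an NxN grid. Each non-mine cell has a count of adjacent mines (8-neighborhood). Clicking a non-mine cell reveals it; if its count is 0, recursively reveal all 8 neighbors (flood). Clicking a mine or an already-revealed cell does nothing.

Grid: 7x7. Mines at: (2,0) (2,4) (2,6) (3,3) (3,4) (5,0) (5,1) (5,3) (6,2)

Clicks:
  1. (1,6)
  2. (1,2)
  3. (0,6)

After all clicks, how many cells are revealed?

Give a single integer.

Click 1 (1,6) count=1: revealed 1 new [(1,6)] -> total=1
Click 2 (1,2) count=0: revealed 16 new [(0,0) (0,1) (0,2) (0,3) (0,4) (0,5) (0,6) (1,0) (1,1) (1,2) (1,3) (1,4) (1,5) (2,1) (2,2) (2,3)] -> total=17
Click 3 (0,6) count=0: revealed 0 new [(none)] -> total=17

Answer: 17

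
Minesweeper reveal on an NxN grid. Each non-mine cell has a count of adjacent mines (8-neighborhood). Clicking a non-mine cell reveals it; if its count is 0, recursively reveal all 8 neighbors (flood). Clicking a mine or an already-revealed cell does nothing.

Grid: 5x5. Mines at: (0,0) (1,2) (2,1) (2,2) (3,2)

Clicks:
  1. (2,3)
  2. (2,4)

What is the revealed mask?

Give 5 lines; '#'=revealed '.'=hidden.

Answer: ...##
...##
...##
...##
...##

Derivation:
Click 1 (2,3) count=3: revealed 1 new [(2,3)] -> total=1
Click 2 (2,4) count=0: revealed 9 new [(0,3) (0,4) (1,3) (1,4) (2,4) (3,3) (3,4) (4,3) (4,4)] -> total=10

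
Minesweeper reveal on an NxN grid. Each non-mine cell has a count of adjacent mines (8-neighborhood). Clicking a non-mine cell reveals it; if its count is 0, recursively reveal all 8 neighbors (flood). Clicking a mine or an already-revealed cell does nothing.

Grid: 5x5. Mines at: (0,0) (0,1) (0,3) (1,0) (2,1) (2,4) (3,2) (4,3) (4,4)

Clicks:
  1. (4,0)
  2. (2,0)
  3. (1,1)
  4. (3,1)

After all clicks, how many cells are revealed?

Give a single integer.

Click 1 (4,0) count=0: revealed 4 new [(3,0) (3,1) (4,0) (4,1)] -> total=4
Click 2 (2,0) count=2: revealed 1 new [(2,0)] -> total=5
Click 3 (1,1) count=4: revealed 1 new [(1,1)] -> total=6
Click 4 (3,1) count=2: revealed 0 new [(none)] -> total=6

Answer: 6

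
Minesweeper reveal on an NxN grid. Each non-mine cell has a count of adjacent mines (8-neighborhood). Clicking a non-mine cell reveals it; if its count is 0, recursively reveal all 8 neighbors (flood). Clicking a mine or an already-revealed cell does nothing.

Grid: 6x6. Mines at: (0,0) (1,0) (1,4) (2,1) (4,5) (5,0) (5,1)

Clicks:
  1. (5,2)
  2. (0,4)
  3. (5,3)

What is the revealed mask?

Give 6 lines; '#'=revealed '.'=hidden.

Click 1 (5,2) count=1: revealed 1 new [(5,2)] -> total=1
Click 2 (0,4) count=1: revealed 1 new [(0,4)] -> total=2
Click 3 (5,3) count=0: revealed 11 new [(2,2) (2,3) (2,4) (3,2) (3,3) (3,4) (4,2) (4,3) (4,4) (5,3) (5,4)] -> total=13

Answer: ....#.
......
..###.
..###.
..###.
..###.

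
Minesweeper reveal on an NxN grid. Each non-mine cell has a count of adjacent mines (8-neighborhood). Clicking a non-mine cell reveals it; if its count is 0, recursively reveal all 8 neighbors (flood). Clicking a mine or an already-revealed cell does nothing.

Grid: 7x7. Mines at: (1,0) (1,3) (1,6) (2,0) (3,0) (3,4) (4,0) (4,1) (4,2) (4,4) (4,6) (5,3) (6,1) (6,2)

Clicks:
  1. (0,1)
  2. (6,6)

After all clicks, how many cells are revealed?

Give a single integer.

Answer: 7

Derivation:
Click 1 (0,1) count=1: revealed 1 new [(0,1)] -> total=1
Click 2 (6,6) count=0: revealed 6 new [(5,4) (5,5) (5,6) (6,4) (6,5) (6,6)] -> total=7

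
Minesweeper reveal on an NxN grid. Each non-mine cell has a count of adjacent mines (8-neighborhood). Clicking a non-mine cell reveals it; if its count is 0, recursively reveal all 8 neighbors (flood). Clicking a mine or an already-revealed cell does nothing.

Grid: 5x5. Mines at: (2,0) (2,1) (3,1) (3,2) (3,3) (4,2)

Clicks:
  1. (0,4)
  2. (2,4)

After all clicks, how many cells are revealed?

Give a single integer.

Click 1 (0,4) count=0: revealed 13 new [(0,0) (0,1) (0,2) (0,3) (0,4) (1,0) (1,1) (1,2) (1,3) (1,4) (2,2) (2,3) (2,4)] -> total=13
Click 2 (2,4) count=1: revealed 0 new [(none)] -> total=13

Answer: 13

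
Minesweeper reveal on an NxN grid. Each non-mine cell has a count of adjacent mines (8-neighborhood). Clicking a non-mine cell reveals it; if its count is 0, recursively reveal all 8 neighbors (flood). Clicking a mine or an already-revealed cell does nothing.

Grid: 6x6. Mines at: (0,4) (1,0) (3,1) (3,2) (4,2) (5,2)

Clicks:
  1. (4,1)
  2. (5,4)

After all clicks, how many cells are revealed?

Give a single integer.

Click 1 (4,1) count=4: revealed 1 new [(4,1)] -> total=1
Click 2 (5,4) count=0: revealed 15 new [(1,3) (1,4) (1,5) (2,3) (2,4) (2,5) (3,3) (3,4) (3,5) (4,3) (4,4) (4,5) (5,3) (5,4) (5,5)] -> total=16

Answer: 16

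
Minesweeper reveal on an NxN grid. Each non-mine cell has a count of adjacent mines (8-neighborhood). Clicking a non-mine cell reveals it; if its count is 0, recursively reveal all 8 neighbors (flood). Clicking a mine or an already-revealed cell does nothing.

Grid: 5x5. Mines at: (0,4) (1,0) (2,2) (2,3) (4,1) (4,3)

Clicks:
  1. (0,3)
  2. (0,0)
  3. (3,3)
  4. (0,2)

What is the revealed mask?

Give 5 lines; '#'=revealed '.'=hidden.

Answer: ####.
.###.
.....
...#.
.....

Derivation:
Click 1 (0,3) count=1: revealed 1 new [(0,3)] -> total=1
Click 2 (0,0) count=1: revealed 1 new [(0,0)] -> total=2
Click 3 (3,3) count=3: revealed 1 new [(3,3)] -> total=3
Click 4 (0,2) count=0: revealed 5 new [(0,1) (0,2) (1,1) (1,2) (1,3)] -> total=8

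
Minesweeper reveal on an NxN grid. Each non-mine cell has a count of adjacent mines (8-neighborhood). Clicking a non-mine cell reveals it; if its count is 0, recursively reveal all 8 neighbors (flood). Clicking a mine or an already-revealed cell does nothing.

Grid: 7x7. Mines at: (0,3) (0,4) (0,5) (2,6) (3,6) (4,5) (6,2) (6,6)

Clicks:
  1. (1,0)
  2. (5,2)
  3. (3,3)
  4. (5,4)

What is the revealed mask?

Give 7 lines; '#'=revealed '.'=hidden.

Answer: ###....
######.
######.
######.
#####..
#####..
##.....

Derivation:
Click 1 (1,0) count=0: revealed 33 new [(0,0) (0,1) (0,2) (1,0) (1,1) (1,2) (1,3) (1,4) (1,5) (2,0) (2,1) (2,2) (2,3) (2,4) (2,5) (3,0) (3,1) (3,2) (3,3) (3,4) (3,5) (4,0) (4,1) (4,2) (4,3) (4,4) (5,0) (5,1) (5,2) (5,3) (5,4) (6,0) (6,1)] -> total=33
Click 2 (5,2) count=1: revealed 0 new [(none)] -> total=33
Click 3 (3,3) count=0: revealed 0 new [(none)] -> total=33
Click 4 (5,4) count=1: revealed 0 new [(none)] -> total=33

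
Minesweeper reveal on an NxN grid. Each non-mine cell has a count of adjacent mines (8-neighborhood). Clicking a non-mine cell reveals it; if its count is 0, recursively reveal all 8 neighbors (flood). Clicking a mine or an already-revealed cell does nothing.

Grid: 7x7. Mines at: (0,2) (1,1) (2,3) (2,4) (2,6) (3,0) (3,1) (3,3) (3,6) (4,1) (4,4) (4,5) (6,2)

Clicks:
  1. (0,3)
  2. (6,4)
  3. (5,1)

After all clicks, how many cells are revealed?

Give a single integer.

Click 1 (0,3) count=1: revealed 1 new [(0,3)] -> total=1
Click 2 (6,4) count=0: revealed 8 new [(5,3) (5,4) (5,5) (5,6) (6,3) (6,4) (6,5) (6,6)] -> total=9
Click 3 (5,1) count=2: revealed 1 new [(5,1)] -> total=10

Answer: 10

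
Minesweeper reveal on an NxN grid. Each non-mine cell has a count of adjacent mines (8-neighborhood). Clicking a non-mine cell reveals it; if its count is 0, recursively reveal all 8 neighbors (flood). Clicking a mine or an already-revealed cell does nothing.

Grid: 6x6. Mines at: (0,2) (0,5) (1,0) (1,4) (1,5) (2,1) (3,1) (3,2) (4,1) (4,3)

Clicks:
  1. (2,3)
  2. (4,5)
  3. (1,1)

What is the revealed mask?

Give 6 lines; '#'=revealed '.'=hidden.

Click 1 (2,3) count=2: revealed 1 new [(2,3)] -> total=1
Click 2 (4,5) count=0: revealed 8 new [(2,4) (2,5) (3,4) (3,5) (4,4) (4,5) (5,4) (5,5)] -> total=9
Click 3 (1,1) count=3: revealed 1 new [(1,1)] -> total=10

Answer: ......
.#....
...###
....##
....##
....##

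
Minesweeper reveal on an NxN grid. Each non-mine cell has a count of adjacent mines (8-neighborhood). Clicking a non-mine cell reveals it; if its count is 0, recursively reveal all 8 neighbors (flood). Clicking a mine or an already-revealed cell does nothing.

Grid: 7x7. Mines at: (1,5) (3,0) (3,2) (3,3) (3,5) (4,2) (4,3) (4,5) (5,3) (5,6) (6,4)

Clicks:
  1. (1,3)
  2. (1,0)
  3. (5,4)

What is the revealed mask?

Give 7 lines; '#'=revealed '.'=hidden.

Click 1 (1,3) count=0: revealed 15 new [(0,0) (0,1) (0,2) (0,3) (0,4) (1,0) (1,1) (1,2) (1,3) (1,4) (2,0) (2,1) (2,2) (2,3) (2,4)] -> total=15
Click 2 (1,0) count=0: revealed 0 new [(none)] -> total=15
Click 3 (5,4) count=4: revealed 1 new [(5,4)] -> total=16

Answer: #####..
#####..
#####..
.......
.......
....#..
.......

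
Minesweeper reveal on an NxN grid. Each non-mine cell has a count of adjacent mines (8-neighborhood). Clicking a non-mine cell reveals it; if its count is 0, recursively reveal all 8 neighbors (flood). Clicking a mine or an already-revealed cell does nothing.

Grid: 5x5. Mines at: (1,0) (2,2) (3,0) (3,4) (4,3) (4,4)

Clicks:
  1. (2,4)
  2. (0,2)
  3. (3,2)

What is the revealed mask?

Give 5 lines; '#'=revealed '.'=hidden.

Answer: .####
.####
...##
..#..
.....

Derivation:
Click 1 (2,4) count=1: revealed 1 new [(2,4)] -> total=1
Click 2 (0,2) count=0: revealed 9 new [(0,1) (0,2) (0,3) (0,4) (1,1) (1,2) (1,3) (1,4) (2,3)] -> total=10
Click 3 (3,2) count=2: revealed 1 new [(3,2)] -> total=11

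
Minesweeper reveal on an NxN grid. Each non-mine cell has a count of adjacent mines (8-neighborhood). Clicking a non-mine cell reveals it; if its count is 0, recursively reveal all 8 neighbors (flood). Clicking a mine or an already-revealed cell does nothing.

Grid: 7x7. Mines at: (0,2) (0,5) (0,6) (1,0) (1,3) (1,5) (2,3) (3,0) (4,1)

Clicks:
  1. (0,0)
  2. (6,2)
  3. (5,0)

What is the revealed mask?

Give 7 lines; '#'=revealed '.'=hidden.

Click 1 (0,0) count=1: revealed 1 new [(0,0)] -> total=1
Click 2 (6,2) count=0: revealed 27 new [(2,4) (2,5) (2,6) (3,2) (3,3) (3,4) (3,5) (3,6) (4,2) (4,3) (4,4) (4,5) (4,6) (5,0) (5,1) (5,2) (5,3) (5,4) (5,5) (5,6) (6,0) (6,1) (6,2) (6,3) (6,4) (6,5) (6,6)] -> total=28
Click 3 (5,0) count=1: revealed 0 new [(none)] -> total=28

Answer: #......
.......
....###
..#####
..#####
#######
#######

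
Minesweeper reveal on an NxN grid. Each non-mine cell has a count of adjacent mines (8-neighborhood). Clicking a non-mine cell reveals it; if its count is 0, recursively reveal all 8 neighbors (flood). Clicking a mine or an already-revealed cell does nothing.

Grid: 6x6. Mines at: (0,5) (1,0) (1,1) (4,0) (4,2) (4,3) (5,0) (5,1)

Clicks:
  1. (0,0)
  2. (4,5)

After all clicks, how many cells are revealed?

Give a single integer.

Click 1 (0,0) count=2: revealed 1 new [(0,0)] -> total=1
Click 2 (4,5) count=0: revealed 19 new [(0,2) (0,3) (0,4) (1,2) (1,3) (1,4) (1,5) (2,2) (2,3) (2,4) (2,5) (3,2) (3,3) (3,4) (3,5) (4,4) (4,5) (5,4) (5,5)] -> total=20

Answer: 20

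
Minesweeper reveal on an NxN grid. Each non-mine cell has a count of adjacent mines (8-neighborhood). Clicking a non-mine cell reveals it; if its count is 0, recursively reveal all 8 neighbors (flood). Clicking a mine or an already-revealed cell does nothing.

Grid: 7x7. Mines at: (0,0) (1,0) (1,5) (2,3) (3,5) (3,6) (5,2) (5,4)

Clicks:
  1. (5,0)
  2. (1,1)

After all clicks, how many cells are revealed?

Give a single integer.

Answer: 14

Derivation:
Click 1 (5,0) count=0: revealed 13 new [(2,0) (2,1) (2,2) (3,0) (3,1) (3,2) (4,0) (4,1) (4,2) (5,0) (5,1) (6,0) (6,1)] -> total=13
Click 2 (1,1) count=2: revealed 1 new [(1,1)] -> total=14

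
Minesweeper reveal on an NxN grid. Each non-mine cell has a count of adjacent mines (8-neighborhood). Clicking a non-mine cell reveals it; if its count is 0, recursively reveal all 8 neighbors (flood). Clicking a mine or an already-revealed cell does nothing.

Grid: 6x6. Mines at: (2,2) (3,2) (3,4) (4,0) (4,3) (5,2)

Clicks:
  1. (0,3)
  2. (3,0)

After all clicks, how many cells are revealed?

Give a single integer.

Answer: 19

Derivation:
Click 1 (0,3) count=0: revealed 19 new [(0,0) (0,1) (0,2) (0,3) (0,4) (0,5) (1,0) (1,1) (1,2) (1,3) (1,4) (1,5) (2,0) (2,1) (2,3) (2,4) (2,5) (3,0) (3,1)] -> total=19
Click 2 (3,0) count=1: revealed 0 new [(none)] -> total=19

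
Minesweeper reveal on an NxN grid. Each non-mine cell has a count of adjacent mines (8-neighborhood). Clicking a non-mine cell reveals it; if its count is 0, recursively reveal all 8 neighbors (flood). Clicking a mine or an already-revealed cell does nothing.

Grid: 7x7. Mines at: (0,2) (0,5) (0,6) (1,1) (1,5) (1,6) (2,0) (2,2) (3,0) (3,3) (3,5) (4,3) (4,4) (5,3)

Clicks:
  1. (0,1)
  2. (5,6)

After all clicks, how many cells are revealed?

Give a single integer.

Click 1 (0,1) count=2: revealed 1 new [(0,1)] -> total=1
Click 2 (5,6) count=0: revealed 8 new [(4,5) (4,6) (5,4) (5,5) (5,6) (6,4) (6,5) (6,6)] -> total=9

Answer: 9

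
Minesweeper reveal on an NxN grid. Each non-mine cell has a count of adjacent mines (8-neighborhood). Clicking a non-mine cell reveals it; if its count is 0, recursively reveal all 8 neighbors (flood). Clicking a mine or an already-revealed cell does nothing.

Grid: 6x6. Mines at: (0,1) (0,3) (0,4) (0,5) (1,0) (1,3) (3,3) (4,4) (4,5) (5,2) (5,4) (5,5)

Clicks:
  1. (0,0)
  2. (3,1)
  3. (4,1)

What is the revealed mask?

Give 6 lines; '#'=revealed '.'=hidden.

Click 1 (0,0) count=2: revealed 1 new [(0,0)] -> total=1
Click 2 (3,1) count=0: revealed 11 new [(2,0) (2,1) (2,2) (3,0) (3,1) (3,2) (4,0) (4,1) (4,2) (5,0) (5,1)] -> total=12
Click 3 (4,1) count=1: revealed 0 new [(none)] -> total=12

Answer: #.....
......
###...
###...
###...
##....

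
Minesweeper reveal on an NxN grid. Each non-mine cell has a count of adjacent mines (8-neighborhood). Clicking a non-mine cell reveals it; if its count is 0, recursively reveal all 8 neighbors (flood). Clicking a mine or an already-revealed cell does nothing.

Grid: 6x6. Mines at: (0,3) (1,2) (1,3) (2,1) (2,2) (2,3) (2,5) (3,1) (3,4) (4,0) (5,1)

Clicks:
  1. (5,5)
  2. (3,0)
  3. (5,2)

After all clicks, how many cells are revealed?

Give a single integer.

Answer: 9

Derivation:
Click 1 (5,5) count=0: revealed 8 new [(4,2) (4,3) (4,4) (4,5) (5,2) (5,3) (5,4) (5,5)] -> total=8
Click 2 (3,0) count=3: revealed 1 new [(3,0)] -> total=9
Click 3 (5,2) count=1: revealed 0 new [(none)] -> total=9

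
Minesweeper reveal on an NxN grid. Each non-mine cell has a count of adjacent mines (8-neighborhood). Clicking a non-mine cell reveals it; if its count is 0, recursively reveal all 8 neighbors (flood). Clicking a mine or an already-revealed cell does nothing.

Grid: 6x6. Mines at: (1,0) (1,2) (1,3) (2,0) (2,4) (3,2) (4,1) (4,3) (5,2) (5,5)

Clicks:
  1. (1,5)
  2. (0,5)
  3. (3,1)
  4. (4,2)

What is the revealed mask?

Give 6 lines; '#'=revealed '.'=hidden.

Click 1 (1,5) count=1: revealed 1 new [(1,5)] -> total=1
Click 2 (0,5) count=0: revealed 3 new [(0,4) (0,5) (1,4)] -> total=4
Click 3 (3,1) count=3: revealed 1 new [(3,1)] -> total=5
Click 4 (4,2) count=4: revealed 1 new [(4,2)] -> total=6

Answer: ....##
....##
......
.#....
..#...
......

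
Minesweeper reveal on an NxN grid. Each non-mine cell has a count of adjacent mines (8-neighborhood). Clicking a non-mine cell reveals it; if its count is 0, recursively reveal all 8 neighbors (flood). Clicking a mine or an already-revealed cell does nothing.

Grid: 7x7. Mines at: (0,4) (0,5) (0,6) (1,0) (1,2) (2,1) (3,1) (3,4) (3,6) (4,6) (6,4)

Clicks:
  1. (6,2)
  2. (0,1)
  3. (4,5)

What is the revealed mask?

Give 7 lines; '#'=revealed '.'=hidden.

Click 1 (6,2) count=0: revealed 12 new [(4,0) (4,1) (4,2) (4,3) (5,0) (5,1) (5,2) (5,3) (6,0) (6,1) (6,2) (6,3)] -> total=12
Click 2 (0,1) count=2: revealed 1 new [(0,1)] -> total=13
Click 3 (4,5) count=3: revealed 1 new [(4,5)] -> total=14

Answer: .#.....
.......
.......
.......
####.#.
####...
####...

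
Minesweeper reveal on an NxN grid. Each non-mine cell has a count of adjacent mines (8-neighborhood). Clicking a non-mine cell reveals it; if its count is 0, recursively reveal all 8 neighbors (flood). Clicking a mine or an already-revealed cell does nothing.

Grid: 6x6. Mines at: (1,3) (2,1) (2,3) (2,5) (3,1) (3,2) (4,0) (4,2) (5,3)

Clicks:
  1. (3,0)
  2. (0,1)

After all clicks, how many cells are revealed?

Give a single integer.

Answer: 7

Derivation:
Click 1 (3,0) count=3: revealed 1 new [(3,0)] -> total=1
Click 2 (0,1) count=0: revealed 6 new [(0,0) (0,1) (0,2) (1,0) (1,1) (1,2)] -> total=7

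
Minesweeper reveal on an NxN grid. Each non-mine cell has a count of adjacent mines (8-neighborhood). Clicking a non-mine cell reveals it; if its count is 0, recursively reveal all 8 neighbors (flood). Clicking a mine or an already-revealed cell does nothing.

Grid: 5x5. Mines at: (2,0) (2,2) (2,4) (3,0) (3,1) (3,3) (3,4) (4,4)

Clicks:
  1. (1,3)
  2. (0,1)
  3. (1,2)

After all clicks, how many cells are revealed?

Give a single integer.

Answer: 10

Derivation:
Click 1 (1,3) count=2: revealed 1 new [(1,3)] -> total=1
Click 2 (0,1) count=0: revealed 9 new [(0,0) (0,1) (0,2) (0,3) (0,4) (1,0) (1,1) (1,2) (1,4)] -> total=10
Click 3 (1,2) count=1: revealed 0 new [(none)] -> total=10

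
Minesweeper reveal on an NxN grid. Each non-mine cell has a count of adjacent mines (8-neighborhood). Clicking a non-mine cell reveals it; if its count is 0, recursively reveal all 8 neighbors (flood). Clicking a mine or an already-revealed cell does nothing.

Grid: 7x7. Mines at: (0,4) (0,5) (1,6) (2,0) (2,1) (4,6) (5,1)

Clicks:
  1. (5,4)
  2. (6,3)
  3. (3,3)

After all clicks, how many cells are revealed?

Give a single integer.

Click 1 (5,4) count=0: revealed 26 new [(1,2) (1,3) (1,4) (1,5) (2,2) (2,3) (2,4) (2,5) (3,2) (3,3) (3,4) (3,5) (4,2) (4,3) (4,4) (4,5) (5,2) (5,3) (5,4) (5,5) (5,6) (6,2) (6,3) (6,4) (6,5) (6,6)] -> total=26
Click 2 (6,3) count=0: revealed 0 new [(none)] -> total=26
Click 3 (3,3) count=0: revealed 0 new [(none)] -> total=26

Answer: 26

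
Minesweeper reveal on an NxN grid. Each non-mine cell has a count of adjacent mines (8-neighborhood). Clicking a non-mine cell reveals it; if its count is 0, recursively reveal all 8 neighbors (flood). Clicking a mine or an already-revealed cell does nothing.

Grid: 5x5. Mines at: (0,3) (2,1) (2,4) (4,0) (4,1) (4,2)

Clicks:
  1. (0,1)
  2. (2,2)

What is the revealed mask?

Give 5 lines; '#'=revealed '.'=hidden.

Answer: ###..
###..
..#..
.....
.....

Derivation:
Click 1 (0,1) count=0: revealed 6 new [(0,0) (0,1) (0,2) (1,0) (1,1) (1,2)] -> total=6
Click 2 (2,2) count=1: revealed 1 new [(2,2)] -> total=7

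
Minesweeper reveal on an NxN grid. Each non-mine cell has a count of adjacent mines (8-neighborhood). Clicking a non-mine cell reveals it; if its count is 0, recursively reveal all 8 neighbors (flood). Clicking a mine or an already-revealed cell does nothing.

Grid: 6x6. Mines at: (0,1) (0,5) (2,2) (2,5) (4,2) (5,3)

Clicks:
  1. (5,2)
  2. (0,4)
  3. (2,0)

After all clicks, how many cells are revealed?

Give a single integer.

Answer: 12

Derivation:
Click 1 (5,2) count=2: revealed 1 new [(5,2)] -> total=1
Click 2 (0,4) count=1: revealed 1 new [(0,4)] -> total=2
Click 3 (2,0) count=0: revealed 10 new [(1,0) (1,1) (2,0) (2,1) (3,0) (3,1) (4,0) (4,1) (5,0) (5,1)] -> total=12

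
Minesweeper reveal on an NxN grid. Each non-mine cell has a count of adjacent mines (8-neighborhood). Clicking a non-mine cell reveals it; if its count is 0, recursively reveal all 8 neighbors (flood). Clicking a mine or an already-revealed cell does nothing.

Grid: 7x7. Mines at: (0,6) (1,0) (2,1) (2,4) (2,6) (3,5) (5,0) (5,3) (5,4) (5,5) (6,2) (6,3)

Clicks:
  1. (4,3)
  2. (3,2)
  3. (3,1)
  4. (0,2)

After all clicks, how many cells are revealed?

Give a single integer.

Click 1 (4,3) count=2: revealed 1 new [(4,3)] -> total=1
Click 2 (3,2) count=1: revealed 1 new [(3,2)] -> total=2
Click 3 (3,1) count=1: revealed 1 new [(3,1)] -> total=3
Click 4 (0,2) count=0: revealed 10 new [(0,1) (0,2) (0,3) (0,4) (0,5) (1,1) (1,2) (1,3) (1,4) (1,5)] -> total=13

Answer: 13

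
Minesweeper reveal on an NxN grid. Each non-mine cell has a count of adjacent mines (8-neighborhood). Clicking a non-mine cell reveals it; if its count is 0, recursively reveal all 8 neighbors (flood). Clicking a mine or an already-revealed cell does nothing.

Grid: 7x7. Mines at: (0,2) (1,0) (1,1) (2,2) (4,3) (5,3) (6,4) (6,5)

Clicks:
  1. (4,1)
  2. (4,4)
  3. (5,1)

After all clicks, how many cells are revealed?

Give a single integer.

Answer: 15

Derivation:
Click 1 (4,1) count=0: revealed 14 new [(2,0) (2,1) (3,0) (3,1) (3,2) (4,0) (4,1) (4,2) (5,0) (5,1) (5,2) (6,0) (6,1) (6,2)] -> total=14
Click 2 (4,4) count=2: revealed 1 new [(4,4)] -> total=15
Click 3 (5,1) count=0: revealed 0 new [(none)] -> total=15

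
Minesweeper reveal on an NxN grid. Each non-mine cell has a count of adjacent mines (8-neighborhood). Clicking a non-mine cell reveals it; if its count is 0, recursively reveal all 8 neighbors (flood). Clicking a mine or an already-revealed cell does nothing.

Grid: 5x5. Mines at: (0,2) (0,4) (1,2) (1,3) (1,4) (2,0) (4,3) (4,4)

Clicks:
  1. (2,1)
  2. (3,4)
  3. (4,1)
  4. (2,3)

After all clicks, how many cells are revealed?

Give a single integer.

Click 1 (2,1) count=2: revealed 1 new [(2,1)] -> total=1
Click 2 (3,4) count=2: revealed 1 new [(3,4)] -> total=2
Click 3 (4,1) count=0: revealed 6 new [(3,0) (3,1) (3,2) (4,0) (4,1) (4,2)] -> total=8
Click 4 (2,3) count=3: revealed 1 new [(2,3)] -> total=9

Answer: 9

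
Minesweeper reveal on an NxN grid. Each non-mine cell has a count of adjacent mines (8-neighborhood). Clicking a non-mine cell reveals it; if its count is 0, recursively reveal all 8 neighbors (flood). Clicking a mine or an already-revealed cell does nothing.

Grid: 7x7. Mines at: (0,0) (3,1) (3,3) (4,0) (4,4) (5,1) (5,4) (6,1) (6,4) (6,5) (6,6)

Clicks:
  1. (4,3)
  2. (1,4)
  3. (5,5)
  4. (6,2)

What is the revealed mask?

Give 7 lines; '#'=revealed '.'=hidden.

Click 1 (4,3) count=3: revealed 1 new [(4,3)] -> total=1
Click 2 (1,4) count=0: revealed 25 new [(0,1) (0,2) (0,3) (0,4) (0,5) (0,6) (1,1) (1,2) (1,3) (1,4) (1,5) (1,6) (2,1) (2,2) (2,3) (2,4) (2,5) (2,6) (3,4) (3,5) (3,6) (4,5) (4,6) (5,5) (5,6)] -> total=26
Click 3 (5,5) count=5: revealed 0 new [(none)] -> total=26
Click 4 (6,2) count=2: revealed 1 new [(6,2)] -> total=27

Answer: .######
.######
.######
....###
...#.##
.....##
..#....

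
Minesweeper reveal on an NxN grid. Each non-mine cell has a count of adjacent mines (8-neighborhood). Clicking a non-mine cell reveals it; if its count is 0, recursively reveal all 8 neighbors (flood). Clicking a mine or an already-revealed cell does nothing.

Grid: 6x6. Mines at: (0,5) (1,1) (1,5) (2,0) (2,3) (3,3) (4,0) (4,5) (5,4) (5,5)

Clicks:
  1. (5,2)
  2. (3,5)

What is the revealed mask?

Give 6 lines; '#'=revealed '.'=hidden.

Answer: ......
......
......
.....#
.###..
.###..

Derivation:
Click 1 (5,2) count=0: revealed 6 new [(4,1) (4,2) (4,3) (5,1) (5,2) (5,3)] -> total=6
Click 2 (3,5) count=1: revealed 1 new [(3,5)] -> total=7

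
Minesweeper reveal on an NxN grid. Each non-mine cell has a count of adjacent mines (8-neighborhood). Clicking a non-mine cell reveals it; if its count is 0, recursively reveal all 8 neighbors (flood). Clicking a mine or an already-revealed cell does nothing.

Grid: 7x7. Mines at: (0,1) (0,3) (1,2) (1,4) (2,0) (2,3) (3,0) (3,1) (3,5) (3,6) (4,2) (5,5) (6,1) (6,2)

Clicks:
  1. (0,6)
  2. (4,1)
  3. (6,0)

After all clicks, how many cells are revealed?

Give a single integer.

Click 1 (0,6) count=0: revealed 6 new [(0,5) (0,6) (1,5) (1,6) (2,5) (2,6)] -> total=6
Click 2 (4,1) count=3: revealed 1 new [(4,1)] -> total=7
Click 3 (6,0) count=1: revealed 1 new [(6,0)] -> total=8

Answer: 8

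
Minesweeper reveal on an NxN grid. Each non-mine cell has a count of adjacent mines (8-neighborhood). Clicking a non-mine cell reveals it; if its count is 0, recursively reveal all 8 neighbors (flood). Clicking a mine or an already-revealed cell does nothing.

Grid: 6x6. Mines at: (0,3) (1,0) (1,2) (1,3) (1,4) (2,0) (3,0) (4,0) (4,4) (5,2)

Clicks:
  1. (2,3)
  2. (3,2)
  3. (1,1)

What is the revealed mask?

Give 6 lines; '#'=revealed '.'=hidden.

Answer: ......
.#....
.###..
.###..
.###..
......

Derivation:
Click 1 (2,3) count=3: revealed 1 new [(2,3)] -> total=1
Click 2 (3,2) count=0: revealed 8 new [(2,1) (2,2) (3,1) (3,2) (3,3) (4,1) (4,2) (4,3)] -> total=9
Click 3 (1,1) count=3: revealed 1 new [(1,1)] -> total=10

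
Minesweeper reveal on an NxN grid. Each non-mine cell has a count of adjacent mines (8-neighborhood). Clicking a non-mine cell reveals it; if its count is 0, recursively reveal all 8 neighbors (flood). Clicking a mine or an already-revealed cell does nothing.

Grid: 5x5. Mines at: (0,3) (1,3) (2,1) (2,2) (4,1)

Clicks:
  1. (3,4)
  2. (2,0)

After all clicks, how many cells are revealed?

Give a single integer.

Click 1 (3,4) count=0: revealed 8 new [(2,3) (2,4) (3,2) (3,3) (3,4) (4,2) (4,3) (4,4)] -> total=8
Click 2 (2,0) count=1: revealed 1 new [(2,0)] -> total=9

Answer: 9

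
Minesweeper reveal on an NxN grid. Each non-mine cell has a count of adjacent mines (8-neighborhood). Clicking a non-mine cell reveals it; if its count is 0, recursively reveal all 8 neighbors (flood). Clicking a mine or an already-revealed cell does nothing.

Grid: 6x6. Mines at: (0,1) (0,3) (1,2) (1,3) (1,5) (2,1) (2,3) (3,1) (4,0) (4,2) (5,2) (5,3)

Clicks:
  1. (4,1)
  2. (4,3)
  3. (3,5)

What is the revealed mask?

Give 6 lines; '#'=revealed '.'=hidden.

Answer: ......
......
....##
....##
.#.###
....##

Derivation:
Click 1 (4,1) count=4: revealed 1 new [(4,1)] -> total=1
Click 2 (4,3) count=3: revealed 1 new [(4,3)] -> total=2
Click 3 (3,5) count=0: revealed 8 new [(2,4) (2,5) (3,4) (3,5) (4,4) (4,5) (5,4) (5,5)] -> total=10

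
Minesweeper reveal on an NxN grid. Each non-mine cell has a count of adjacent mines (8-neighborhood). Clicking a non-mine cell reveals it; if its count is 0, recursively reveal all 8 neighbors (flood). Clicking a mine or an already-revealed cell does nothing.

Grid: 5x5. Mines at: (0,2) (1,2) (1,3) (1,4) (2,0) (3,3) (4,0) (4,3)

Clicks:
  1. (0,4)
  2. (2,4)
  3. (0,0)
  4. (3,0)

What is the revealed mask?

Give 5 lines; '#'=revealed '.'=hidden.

Answer: ##..#
##...
....#
#....
.....

Derivation:
Click 1 (0,4) count=2: revealed 1 new [(0,4)] -> total=1
Click 2 (2,4) count=3: revealed 1 new [(2,4)] -> total=2
Click 3 (0,0) count=0: revealed 4 new [(0,0) (0,1) (1,0) (1,1)] -> total=6
Click 4 (3,0) count=2: revealed 1 new [(3,0)] -> total=7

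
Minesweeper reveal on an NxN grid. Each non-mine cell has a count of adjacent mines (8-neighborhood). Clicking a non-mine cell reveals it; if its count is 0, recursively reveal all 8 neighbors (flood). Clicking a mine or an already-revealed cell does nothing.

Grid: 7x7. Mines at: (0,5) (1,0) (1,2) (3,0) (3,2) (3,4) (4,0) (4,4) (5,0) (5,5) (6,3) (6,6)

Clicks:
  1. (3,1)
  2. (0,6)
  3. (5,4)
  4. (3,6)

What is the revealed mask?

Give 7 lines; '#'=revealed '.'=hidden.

Answer: ......#
.....##
.....##
.#...##
.....##
....#..
.......

Derivation:
Click 1 (3,1) count=3: revealed 1 new [(3,1)] -> total=1
Click 2 (0,6) count=1: revealed 1 new [(0,6)] -> total=2
Click 3 (5,4) count=3: revealed 1 new [(5,4)] -> total=3
Click 4 (3,6) count=0: revealed 8 new [(1,5) (1,6) (2,5) (2,6) (3,5) (3,6) (4,5) (4,6)] -> total=11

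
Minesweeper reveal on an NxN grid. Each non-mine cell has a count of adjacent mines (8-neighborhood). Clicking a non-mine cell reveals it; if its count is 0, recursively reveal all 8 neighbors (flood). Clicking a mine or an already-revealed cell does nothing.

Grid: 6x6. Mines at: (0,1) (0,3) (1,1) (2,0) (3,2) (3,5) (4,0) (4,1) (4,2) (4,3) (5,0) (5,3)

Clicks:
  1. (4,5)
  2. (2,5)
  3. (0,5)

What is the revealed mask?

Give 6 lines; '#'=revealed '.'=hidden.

Click 1 (4,5) count=1: revealed 1 new [(4,5)] -> total=1
Click 2 (2,5) count=1: revealed 1 new [(2,5)] -> total=2
Click 3 (0,5) count=0: revealed 5 new [(0,4) (0,5) (1,4) (1,5) (2,4)] -> total=7

Answer: ....##
....##
....##
......
.....#
......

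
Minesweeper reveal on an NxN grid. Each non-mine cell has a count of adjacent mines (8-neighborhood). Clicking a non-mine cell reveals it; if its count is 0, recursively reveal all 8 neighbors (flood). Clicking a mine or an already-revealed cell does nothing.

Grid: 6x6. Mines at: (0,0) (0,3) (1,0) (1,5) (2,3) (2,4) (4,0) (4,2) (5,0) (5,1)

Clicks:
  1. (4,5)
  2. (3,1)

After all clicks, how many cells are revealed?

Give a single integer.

Click 1 (4,5) count=0: revealed 9 new [(3,3) (3,4) (3,5) (4,3) (4,4) (4,5) (5,3) (5,4) (5,5)] -> total=9
Click 2 (3,1) count=2: revealed 1 new [(3,1)] -> total=10

Answer: 10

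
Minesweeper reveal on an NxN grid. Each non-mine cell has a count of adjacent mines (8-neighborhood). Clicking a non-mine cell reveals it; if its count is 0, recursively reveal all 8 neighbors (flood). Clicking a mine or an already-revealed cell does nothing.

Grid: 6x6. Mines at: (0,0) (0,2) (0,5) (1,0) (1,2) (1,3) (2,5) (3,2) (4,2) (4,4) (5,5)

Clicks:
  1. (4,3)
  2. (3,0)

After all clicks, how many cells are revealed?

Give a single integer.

Click 1 (4,3) count=3: revealed 1 new [(4,3)] -> total=1
Click 2 (3,0) count=0: revealed 8 new [(2,0) (2,1) (3,0) (3,1) (4,0) (4,1) (5,0) (5,1)] -> total=9

Answer: 9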